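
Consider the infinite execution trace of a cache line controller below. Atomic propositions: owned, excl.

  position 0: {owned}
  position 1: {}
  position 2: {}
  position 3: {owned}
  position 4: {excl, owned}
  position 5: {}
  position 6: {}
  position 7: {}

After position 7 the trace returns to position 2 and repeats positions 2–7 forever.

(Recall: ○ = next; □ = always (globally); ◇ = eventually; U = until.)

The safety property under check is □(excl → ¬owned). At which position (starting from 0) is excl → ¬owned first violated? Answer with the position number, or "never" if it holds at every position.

Check excl → ¬owned at each position in order: 0 ✓, 1 ✓, 2 ✓, 3 ✓.
At position 4 the labels are {excl, owned}, so excl → ¬owned is false there. This is the first violation.

4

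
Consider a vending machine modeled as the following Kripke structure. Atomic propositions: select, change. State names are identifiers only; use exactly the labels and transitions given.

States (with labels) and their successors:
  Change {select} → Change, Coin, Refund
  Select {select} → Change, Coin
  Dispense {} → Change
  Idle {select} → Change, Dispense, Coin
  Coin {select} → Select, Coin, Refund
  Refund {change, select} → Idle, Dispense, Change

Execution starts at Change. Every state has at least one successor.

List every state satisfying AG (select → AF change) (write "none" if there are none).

States satisfying select → AF change: {Dispense, Refund}.
States satisfying AG (select → AF change): ∅.

none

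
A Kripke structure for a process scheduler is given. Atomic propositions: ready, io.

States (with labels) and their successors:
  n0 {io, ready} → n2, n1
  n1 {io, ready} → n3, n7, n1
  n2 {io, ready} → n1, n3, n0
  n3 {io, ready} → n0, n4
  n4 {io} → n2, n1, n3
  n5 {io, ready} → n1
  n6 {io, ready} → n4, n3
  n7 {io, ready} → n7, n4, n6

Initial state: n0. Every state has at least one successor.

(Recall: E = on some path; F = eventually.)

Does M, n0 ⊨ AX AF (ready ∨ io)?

Satisfied

States satisfying AF (ready ∨ io): {n0, n1, n2, n3, n4, n5, n6, n7}.
States satisfying AX AF (ready ∨ io): {n0, n1, n2, n3, n4, n5, n6, n7}.
n0 ∈ Sat(AX AF (ready ∨ io)).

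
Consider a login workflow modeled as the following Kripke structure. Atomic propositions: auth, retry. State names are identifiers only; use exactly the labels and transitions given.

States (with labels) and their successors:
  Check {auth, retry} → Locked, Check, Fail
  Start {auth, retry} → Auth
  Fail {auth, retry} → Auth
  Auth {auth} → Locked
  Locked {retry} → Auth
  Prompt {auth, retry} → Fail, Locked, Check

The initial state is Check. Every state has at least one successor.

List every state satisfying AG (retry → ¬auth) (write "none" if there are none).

States satisfying retry → ¬auth: {Auth, Locked}.
States satisfying AG (retry → ¬auth): {Auth, Locked}.

{Auth, Locked}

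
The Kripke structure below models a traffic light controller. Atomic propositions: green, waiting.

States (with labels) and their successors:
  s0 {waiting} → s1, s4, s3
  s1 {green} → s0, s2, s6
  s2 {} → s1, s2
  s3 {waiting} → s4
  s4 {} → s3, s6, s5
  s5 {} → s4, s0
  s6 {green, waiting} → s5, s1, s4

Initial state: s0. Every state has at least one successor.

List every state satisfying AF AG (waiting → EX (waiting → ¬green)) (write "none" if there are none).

{s0, s1, s2, s3, s4, s5, s6}

States satisfying AG (waiting → EX (waiting → ¬green)): {s0, s1, s2, s3, s4, s5, s6}.
States satisfying AF AG (waiting → EX (waiting → ¬green)): {s0, s1, s2, s3, s4, s5, s6}.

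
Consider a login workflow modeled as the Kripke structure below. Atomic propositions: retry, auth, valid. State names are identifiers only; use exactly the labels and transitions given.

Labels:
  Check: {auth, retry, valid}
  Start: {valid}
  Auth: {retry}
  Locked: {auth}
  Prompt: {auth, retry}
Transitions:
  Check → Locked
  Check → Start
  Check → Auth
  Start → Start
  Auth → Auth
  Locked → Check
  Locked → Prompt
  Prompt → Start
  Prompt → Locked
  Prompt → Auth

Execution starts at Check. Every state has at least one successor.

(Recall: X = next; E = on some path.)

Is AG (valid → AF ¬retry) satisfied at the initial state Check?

Does not hold

States satisfying valid → AF ¬retry: {Start, Auth, Locked, Prompt}.
States satisfying AG (valid → AF ¬retry): {Start, Auth}.
Check is reachable from Check and violates valid → AF ¬retry, so AG fails at Check.
Check ∉ Sat(AG (valid → AF ¬retry)).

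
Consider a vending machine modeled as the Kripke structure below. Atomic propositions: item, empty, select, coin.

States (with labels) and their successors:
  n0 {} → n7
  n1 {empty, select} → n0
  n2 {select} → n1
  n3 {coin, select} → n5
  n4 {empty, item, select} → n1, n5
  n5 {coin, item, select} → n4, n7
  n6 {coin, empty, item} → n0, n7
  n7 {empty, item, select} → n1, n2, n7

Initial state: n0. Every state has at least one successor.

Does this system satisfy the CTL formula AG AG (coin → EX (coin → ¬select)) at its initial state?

States satisfying AG (coin → EX (coin → ¬select)): {n0, n1, n2, n4, n5, n6, n7}.
States satisfying AG AG (coin → EX (coin → ¬select)): {n0, n1, n2, n4, n5, n6, n7}.
Every state reachable from n0 satisfies AG (coin → EX (coin → ¬select)).
n0 ∈ Sat(AG AG (coin → EX (coin → ¬select))).

Holds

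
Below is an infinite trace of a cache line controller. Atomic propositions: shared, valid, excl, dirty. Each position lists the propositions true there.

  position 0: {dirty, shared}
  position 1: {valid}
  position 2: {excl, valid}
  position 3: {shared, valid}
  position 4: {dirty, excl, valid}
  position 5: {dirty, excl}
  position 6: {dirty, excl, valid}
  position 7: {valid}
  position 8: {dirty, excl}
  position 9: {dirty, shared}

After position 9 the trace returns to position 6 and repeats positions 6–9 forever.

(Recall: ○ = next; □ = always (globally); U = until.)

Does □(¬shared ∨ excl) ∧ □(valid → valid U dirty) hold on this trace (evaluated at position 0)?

¬shared ∨ excl must hold at every position from 0 onward. It fails at position 0, so □(¬shared ∨ excl) is false.
valid → valid U dirty holds at every position 0..9, and those are all positions ever visited, so □(valid → valid U dirty) holds.
Positions where valid holds: 1, 2, 3, 4, 6, 7.
Check valid U dirty at each: 1→ok, 2→ok, 3→ok, 4→ok, 6→ok, 7→ok.
At position 0: □(¬shared ∨ excl) is false; □(valid → valid U dirty) is true; so □(¬shared ∨ excl) ∧ □(valid → valid U dirty) is false.

No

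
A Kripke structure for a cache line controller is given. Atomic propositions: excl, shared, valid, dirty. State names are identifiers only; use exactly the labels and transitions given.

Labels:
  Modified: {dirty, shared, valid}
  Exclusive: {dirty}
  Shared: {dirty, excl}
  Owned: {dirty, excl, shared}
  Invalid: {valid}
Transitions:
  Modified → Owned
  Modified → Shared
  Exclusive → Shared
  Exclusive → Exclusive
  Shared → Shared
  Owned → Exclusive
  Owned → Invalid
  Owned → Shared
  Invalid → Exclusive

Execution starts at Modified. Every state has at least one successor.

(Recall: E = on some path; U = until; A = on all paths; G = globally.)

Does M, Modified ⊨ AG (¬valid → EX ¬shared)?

States satisfying ¬valid → EX ¬shared: {Modified, Exclusive, Shared, Owned, Invalid}.
States satisfying AG (¬valid → EX ¬shared): {Modified, Exclusive, Shared, Owned, Invalid}.
Every state reachable from Modified satisfies ¬valid → EX ¬shared.
Modified ∈ Sat(AG (¬valid → EX ¬shared)).

Satisfied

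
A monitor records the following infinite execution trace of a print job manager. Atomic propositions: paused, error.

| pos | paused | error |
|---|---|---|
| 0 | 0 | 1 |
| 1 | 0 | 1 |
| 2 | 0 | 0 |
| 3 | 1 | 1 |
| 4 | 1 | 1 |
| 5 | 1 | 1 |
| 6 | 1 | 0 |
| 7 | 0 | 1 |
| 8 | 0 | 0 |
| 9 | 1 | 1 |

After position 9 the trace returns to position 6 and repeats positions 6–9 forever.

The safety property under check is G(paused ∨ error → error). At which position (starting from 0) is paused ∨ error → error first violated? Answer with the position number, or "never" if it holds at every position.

Check paused ∨ error → error at each position in order: 0 ✓, 1 ✓, 2 ✓, 3 ✓, 4 ✓, 5 ✓.
At position 6 the labels are {paused}, so paused ∨ error → error is false there. This is the first violation.

6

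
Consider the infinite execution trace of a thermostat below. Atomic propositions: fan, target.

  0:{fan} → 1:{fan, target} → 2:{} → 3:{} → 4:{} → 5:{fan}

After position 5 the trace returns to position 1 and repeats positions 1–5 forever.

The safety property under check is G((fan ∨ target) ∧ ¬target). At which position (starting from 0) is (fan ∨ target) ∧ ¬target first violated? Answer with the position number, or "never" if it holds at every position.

Check (fan ∨ target) ∧ ¬target at each position in order: 0 ✓.
At position 1 the labels are {fan, target}, so (fan ∨ target) ∧ ¬target is false there. This is the first violation.

1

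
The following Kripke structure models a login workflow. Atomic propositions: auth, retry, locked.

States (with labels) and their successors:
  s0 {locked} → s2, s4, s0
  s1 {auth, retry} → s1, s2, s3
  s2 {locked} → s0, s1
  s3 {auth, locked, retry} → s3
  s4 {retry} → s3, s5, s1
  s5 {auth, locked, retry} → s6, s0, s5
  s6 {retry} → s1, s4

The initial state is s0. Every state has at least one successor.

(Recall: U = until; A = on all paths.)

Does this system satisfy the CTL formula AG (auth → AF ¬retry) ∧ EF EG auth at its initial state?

States satisfying auth → AF ¬retry: {s0, s2, s4, s6}.
States satisfying AG (auth → AF ¬retry): ∅.
States satisfying EG auth: {s1, s3, s5}.
States satisfying EF EG auth: {s0, s1, s2, s3, s4, s5, s6}.
States satisfying AG (auth → AF ¬retry) ∧ EF EG auth: ∅.
s0 ∉ Sat(AG (auth → AF ¬retry) ∧ EF EG auth).

Does not hold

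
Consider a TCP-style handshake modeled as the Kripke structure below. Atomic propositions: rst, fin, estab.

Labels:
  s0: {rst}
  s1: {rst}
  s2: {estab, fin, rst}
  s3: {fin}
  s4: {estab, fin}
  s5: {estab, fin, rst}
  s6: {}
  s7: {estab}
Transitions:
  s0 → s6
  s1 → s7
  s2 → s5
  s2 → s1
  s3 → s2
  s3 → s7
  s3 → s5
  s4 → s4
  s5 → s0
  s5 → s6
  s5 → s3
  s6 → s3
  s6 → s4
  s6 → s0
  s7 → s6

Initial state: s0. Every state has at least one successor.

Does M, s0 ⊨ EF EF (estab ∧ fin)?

Yes

States satisfying EF (estab ∧ fin): {s0, s1, s2, s3, s4, s5, s6, s7}.
States satisfying EF EF (estab ∧ fin): {s0, s1, s2, s3, s4, s5, s6, s7}.
Some path from s0 reaches a state where EF (estab ∧ fin) holds.
s0 ∈ Sat(EF EF (estab ∧ fin)).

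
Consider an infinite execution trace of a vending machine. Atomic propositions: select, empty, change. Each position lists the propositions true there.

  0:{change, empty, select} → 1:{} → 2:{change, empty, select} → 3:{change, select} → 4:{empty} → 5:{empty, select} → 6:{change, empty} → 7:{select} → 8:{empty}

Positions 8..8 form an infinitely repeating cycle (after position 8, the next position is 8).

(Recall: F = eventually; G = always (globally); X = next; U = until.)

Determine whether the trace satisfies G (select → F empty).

Holds

select → F empty holds at every position 0..8, and those are all positions ever visited, so G (select → F empty) holds.
Positions where select holds: 0, 2, 3, 5, 7.
Check F empty at each: 0→ok, 2→ok, 3→ok, 5→ok, 7→ok.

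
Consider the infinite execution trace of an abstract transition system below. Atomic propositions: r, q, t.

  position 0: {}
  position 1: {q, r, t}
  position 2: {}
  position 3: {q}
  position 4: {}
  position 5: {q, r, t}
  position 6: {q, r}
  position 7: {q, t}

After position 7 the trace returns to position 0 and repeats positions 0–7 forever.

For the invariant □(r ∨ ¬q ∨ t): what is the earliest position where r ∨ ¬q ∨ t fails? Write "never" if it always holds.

3

Check r ∨ ¬q ∨ t at each position in order: 0 ✓, 1 ✓, 2 ✓.
At position 3 the labels are {q}, so r ∨ ¬q ∨ t is false there. This is the first violation.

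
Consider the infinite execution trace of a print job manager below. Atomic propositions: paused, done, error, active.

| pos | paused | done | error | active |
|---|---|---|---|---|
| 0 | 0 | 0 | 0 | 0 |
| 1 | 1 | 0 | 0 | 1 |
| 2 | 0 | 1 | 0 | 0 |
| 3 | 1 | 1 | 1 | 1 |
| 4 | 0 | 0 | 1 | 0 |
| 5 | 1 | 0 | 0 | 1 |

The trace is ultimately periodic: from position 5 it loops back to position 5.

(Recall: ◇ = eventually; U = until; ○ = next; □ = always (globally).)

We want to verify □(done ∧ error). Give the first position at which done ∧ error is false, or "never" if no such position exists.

At position 0 the labels are {}, so done ∧ error is false there. This is the first violation.

0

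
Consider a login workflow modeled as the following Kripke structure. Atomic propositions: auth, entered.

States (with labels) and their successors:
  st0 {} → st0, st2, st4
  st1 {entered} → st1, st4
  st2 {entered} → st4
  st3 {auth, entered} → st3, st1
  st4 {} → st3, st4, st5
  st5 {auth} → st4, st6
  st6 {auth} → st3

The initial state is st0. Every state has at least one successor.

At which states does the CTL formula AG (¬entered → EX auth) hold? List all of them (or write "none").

States satisfying ¬entered → EX auth: {st1, st2, st3, st4, st5, st6}.
States satisfying AG (¬entered → EX auth): {st1, st2, st3, st4, st5, st6}.

{st1, st2, st3, st4, st5, st6}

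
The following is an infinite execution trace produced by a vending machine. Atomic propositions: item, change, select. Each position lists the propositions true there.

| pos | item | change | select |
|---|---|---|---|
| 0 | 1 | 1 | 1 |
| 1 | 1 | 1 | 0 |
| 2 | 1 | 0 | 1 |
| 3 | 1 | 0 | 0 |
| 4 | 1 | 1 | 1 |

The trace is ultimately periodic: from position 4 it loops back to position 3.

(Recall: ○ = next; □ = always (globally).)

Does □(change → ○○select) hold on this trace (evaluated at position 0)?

Does not hold

change → ○○select must hold at every position from 0 onward. It fails at position 1, so □(change → ○○select) is false.
Positions where change holds: 0, 1, 4.
Check ○○select at each: 0→ok, 1→fails, 4→ok.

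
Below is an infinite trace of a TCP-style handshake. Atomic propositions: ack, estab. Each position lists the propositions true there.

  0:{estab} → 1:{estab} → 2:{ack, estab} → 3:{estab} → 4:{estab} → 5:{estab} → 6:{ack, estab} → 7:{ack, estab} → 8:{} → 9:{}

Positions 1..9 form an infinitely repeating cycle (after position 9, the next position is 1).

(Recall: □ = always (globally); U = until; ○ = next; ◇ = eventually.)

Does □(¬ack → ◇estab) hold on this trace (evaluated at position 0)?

Yes

¬ack → ◇estab holds at every position 0..9, and those are all positions ever visited, so □(¬ack → ◇estab) holds.
Positions where ¬ack holds: 0, 1, 3, 4, 5, 8, 9.
Check ◇estab at each: 0→ok, 1→ok, 3→ok, 4→ok, 5→ok, 8→ok, 9→ok.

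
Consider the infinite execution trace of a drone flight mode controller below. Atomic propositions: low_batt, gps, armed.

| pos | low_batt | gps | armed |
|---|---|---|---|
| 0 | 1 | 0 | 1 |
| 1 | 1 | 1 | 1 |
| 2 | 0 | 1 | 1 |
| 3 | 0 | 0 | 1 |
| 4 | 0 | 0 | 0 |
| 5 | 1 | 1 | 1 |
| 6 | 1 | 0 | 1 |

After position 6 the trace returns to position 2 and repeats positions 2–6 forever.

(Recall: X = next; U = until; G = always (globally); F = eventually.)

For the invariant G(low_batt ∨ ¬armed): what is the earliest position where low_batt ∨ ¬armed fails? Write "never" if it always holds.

2

Check low_batt ∨ ¬armed at each position in order: 0 ✓, 1 ✓.
At position 2 the labels are {armed, gps}, so low_batt ∨ ¬armed is false there. This is the first violation.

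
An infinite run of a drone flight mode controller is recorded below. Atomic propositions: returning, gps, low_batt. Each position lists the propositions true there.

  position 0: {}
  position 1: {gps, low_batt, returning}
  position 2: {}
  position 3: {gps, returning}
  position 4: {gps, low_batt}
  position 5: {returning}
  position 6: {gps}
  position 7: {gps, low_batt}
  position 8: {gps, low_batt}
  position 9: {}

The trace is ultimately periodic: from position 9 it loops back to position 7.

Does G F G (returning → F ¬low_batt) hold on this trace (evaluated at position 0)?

F G (returning → F ¬low_batt) holds at every position 0..9, and those are all positions ever visited, so G F G (returning → F ¬low_batt) holds.

Satisfied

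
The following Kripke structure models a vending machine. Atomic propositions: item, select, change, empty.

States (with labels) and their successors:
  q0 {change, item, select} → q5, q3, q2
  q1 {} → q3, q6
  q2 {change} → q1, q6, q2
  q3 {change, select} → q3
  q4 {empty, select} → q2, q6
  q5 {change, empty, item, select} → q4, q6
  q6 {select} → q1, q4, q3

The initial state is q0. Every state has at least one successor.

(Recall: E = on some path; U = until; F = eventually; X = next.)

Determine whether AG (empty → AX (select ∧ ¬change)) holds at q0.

Violated

States satisfying empty → AX (select ∧ ¬change): {q0, q1, q2, q3, q5, q6}.
States satisfying AG (empty → AX (select ∧ ¬change)): {q3}.
q4 is reachable from q0 and violates empty → AX (select ∧ ¬change), so AG fails at q0.
q0 ∉ Sat(AG (empty → AX (select ∧ ¬change))).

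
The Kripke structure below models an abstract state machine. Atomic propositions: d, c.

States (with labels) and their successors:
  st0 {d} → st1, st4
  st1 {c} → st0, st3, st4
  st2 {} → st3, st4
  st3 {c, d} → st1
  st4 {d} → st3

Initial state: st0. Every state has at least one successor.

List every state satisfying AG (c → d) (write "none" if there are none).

none

States satisfying c → d: {st0, st2, st3, st4}.
States satisfying AG (c → d): ∅.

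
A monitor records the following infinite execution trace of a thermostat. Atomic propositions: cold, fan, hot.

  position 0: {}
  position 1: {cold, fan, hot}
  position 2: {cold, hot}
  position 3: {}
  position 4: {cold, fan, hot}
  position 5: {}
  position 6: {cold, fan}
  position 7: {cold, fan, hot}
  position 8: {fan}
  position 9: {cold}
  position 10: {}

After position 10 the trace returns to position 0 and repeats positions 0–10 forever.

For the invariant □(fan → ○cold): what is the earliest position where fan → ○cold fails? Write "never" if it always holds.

Check fan → ○cold at each position in order: 0 ✓, 1 ✓, 2 ✓, 3 ✓.
At position 4 the labels are {cold, fan, hot} and the next position 5 has {}, so fan → ○cold is false there. This is the first violation.

4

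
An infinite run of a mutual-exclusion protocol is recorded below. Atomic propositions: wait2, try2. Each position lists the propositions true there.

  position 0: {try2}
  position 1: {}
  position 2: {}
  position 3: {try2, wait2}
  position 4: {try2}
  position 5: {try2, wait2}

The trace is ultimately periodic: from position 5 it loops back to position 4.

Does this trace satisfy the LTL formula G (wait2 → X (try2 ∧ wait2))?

wait2 → X (try2 ∧ wait2) must hold at every position from 0 onward. It fails at position 3, so G (wait2 → X (try2 ∧ wait2)) is false.
Positions where wait2 holds: 3, 5.
Check X (try2 ∧ wait2) at each: 3→fails, 5→fails.

No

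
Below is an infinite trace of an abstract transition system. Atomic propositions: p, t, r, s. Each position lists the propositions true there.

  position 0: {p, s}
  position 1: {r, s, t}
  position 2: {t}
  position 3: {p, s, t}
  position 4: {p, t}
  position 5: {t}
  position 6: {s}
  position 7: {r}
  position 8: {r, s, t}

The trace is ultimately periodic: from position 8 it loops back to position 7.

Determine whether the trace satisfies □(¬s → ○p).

¬s → ○p must hold at every position from 0 onward. It fails at position 4, so □(¬s → ○p) is false.
Positions where ¬s holds: 2, 4, 5, 7.
Check ○p at each: 2→ok, 4→fails, 5→fails, 7→fails.

Does not hold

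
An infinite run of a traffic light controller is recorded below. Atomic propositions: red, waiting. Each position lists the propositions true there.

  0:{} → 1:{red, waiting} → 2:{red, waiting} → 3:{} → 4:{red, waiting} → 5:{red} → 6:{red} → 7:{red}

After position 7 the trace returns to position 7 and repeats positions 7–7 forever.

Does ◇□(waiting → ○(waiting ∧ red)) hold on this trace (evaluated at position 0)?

Yes

□(waiting → ○(waiting ∧ red)) holds at position 5, which is reachable from 0, so ◇□(waiting → ○(waiting ∧ red)) holds.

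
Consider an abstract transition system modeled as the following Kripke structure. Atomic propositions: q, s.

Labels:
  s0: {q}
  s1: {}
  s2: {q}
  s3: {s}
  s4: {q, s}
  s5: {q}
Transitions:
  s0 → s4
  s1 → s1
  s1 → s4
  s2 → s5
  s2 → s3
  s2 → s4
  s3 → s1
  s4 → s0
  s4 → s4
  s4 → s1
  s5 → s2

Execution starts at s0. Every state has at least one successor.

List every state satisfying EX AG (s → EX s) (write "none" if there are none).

States satisfying AG (s → EX s): {s0, s1, s4}.
States satisfying EX AG (s → EX s): {s0, s1, s2, s3, s4}.

{s0, s1, s2, s3, s4}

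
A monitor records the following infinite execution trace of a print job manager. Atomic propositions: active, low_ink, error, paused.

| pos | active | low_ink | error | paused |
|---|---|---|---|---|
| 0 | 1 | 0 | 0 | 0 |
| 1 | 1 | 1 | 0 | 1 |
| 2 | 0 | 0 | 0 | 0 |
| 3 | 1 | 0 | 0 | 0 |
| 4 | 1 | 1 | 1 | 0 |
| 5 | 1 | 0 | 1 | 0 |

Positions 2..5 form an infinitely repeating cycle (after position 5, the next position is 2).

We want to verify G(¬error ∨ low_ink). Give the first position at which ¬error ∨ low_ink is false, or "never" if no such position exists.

5

Check ¬error ∨ low_ink at each position in order: 0 ✓, 1 ✓, 2 ✓, 3 ✓, 4 ✓.
At position 5 the labels are {active, error}, so ¬error ∨ low_ink is false there. This is the first violation.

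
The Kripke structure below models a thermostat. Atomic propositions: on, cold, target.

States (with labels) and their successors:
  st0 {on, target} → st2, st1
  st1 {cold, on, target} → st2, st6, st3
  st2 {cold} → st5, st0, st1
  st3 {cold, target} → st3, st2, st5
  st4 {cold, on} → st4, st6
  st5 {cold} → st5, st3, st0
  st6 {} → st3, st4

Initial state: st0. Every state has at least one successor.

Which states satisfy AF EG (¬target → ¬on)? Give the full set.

States satisfying EG (¬target → ¬on): {st0, st1, st2, st3, st5, st6}.
States satisfying AF EG (¬target → ¬on): {st0, st1, st2, st3, st5, st6}.

{st0, st1, st2, st3, st5, st6}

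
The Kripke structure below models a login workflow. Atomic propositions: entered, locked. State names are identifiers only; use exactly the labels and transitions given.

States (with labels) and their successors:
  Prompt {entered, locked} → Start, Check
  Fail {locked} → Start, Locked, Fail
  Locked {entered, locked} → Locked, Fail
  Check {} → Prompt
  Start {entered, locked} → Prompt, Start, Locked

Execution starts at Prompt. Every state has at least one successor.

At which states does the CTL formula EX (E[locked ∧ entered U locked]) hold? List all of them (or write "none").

States satisfying E[locked ∧ entered U locked]: {Prompt, Fail, Locked, Start}.
States satisfying EX (E[locked ∧ entered U locked]): {Prompt, Fail, Locked, Check, Start}.

{Prompt, Fail, Locked, Check, Start}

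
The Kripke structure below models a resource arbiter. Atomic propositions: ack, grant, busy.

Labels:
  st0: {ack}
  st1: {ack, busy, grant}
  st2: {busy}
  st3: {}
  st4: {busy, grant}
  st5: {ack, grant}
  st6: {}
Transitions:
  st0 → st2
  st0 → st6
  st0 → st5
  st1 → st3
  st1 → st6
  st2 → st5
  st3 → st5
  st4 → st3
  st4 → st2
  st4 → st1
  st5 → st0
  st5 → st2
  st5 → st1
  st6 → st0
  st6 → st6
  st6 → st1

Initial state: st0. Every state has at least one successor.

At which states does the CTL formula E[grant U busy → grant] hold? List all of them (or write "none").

States satisfying grant: {st1, st4, st5}.
States satisfying busy → grant: {st0, st1, st3, st4, st5, st6}.
States satisfying E[grant U busy → grant]: {st0, st1, st3, st4, st5, st6}.

{st0, st1, st3, st4, st5, st6}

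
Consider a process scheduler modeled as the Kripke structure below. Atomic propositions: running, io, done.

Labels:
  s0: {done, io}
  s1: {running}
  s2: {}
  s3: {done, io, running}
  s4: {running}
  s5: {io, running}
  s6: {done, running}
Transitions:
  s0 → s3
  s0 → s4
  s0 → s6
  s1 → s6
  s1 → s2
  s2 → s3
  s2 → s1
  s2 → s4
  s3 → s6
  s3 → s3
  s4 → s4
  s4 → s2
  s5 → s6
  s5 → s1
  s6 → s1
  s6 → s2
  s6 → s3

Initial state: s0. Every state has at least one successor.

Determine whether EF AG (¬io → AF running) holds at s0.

Yes

States satisfying AG (¬io → AF running): {s0, s1, s2, s3, s4, s5, s6}.
States satisfying EF AG (¬io → AF running): {s0, s1, s2, s3, s4, s5, s6}.
Some path from s0 reaches a state where AG (¬io → AF running) holds.
s0 ∈ Sat(EF AG (¬io → AF running)).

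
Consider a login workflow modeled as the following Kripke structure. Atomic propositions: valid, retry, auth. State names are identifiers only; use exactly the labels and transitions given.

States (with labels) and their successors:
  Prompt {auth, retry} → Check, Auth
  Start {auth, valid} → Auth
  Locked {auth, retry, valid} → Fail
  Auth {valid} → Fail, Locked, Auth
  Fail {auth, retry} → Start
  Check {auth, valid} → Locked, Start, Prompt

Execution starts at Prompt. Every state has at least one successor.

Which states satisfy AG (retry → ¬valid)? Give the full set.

none

States satisfying retry → ¬valid: {Prompt, Start, Auth, Fail, Check}.
States satisfying AG (retry → ¬valid): ∅.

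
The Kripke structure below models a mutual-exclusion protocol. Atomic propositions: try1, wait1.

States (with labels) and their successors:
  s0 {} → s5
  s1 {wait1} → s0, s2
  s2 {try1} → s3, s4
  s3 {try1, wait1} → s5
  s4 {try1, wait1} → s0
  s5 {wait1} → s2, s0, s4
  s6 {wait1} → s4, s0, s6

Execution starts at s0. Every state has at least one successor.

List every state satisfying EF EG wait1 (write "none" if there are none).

States satisfying EG wait1: {s6}.
States satisfying EF EG wait1: {s6}.

{s6}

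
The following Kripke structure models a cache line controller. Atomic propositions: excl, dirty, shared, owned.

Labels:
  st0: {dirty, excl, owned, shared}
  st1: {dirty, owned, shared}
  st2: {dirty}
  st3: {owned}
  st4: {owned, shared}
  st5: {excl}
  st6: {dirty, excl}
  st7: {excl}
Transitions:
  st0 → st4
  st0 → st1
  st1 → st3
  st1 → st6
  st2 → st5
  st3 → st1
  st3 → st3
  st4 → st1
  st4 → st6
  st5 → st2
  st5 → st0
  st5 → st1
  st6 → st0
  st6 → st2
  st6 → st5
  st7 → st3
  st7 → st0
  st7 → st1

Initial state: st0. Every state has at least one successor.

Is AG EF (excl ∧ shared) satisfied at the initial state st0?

States satisfying EF (excl ∧ shared): {st0, st1, st2, st3, st4, st5, st6, st7}.
States satisfying AG EF (excl ∧ shared): {st0, st1, st2, st3, st4, st5, st6, st7}.
Every state reachable from st0 satisfies EF (excl ∧ shared).
st0 ∈ Sat(AG EF (excl ∧ shared)).

Holds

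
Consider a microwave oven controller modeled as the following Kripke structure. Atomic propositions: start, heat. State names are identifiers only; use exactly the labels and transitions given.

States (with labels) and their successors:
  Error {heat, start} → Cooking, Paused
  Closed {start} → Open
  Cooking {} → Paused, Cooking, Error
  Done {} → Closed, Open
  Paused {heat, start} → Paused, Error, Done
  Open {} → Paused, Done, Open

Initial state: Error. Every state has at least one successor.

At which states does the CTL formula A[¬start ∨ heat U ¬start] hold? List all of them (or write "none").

{Cooking, Done, Open}

States satisfying ¬start ∨ heat: {Error, Cooking, Done, Paused, Open}.
States satisfying ¬start: {Cooking, Done, Open}.
States satisfying A[¬start ∨ heat U ¬start]: {Cooking, Done, Open}.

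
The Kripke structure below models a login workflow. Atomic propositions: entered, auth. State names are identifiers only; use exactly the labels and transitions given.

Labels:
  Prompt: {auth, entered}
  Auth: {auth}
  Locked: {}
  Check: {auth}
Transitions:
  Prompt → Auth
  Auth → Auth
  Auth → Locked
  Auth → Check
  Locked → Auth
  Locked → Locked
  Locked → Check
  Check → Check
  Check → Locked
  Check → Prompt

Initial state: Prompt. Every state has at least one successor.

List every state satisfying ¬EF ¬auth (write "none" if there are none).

States satisfying ¬auth: {Locked}.
States satisfying EF ¬auth: {Prompt, Auth, Locked, Check}.
States satisfying ¬EF ¬auth: ∅.

none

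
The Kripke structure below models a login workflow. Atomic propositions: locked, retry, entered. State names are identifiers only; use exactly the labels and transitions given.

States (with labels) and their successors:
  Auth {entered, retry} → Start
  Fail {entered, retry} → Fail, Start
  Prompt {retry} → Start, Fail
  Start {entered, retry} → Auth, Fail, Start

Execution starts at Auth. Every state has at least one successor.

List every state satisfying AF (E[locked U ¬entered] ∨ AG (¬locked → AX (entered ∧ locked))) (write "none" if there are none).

States satisfying AF (E[locked U ¬entered] ∨ AG (¬locked → AX (entered ∧ locked))): {Prompt}.

{Prompt}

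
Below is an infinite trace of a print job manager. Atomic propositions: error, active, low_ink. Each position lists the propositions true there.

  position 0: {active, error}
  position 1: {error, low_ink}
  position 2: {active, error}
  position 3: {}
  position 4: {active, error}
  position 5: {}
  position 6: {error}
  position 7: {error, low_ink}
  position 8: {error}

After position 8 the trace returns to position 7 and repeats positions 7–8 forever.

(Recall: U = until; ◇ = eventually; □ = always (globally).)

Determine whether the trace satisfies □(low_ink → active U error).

Yes

low_ink → active U error holds at every position 0..8, and those are all positions ever visited, so □(low_ink → active U error) holds.
Positions where low_ink holds: 1, 7.
Check active U error at each: 1→ok, 7→ok.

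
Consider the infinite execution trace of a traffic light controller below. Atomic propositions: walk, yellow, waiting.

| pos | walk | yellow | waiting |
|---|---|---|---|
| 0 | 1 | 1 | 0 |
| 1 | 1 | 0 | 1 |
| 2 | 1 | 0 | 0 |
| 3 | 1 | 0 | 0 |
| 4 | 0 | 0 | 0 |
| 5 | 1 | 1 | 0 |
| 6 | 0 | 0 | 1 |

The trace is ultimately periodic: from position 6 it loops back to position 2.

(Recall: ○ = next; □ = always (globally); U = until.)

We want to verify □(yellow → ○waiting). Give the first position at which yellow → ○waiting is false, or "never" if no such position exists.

never

yellow → ○waiting holds at every position 0..6, and those are all the positions the trace ever visits, so the invariant □(yellow → ○waiting) is never violated.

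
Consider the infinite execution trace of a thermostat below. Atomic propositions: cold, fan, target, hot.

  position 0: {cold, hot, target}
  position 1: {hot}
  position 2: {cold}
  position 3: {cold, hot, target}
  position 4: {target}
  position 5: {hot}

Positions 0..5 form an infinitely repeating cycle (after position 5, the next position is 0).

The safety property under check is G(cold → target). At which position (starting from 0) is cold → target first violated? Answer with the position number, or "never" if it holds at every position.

2

Check cold → target at each position in order: 0 ✓, 1 ✓.
At position 2 the labels are {cold}, so cold → target is false there. This is the first violation.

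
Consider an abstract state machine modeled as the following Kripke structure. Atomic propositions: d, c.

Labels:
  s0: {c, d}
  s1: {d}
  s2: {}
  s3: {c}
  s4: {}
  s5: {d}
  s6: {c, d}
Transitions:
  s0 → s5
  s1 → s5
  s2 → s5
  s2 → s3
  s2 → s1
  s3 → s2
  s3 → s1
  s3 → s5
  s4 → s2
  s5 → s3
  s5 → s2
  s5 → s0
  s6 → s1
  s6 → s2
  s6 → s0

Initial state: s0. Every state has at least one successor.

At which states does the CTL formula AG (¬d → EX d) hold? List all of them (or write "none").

{s0, s1, s2, s3, s5, s6}

States satisfying ¬d → EX d: {s0, s1, s2, s3, s5, s6}.
States satisfying AG (¬d → EX d): {s0, s1, s2, s3, s5, s6}.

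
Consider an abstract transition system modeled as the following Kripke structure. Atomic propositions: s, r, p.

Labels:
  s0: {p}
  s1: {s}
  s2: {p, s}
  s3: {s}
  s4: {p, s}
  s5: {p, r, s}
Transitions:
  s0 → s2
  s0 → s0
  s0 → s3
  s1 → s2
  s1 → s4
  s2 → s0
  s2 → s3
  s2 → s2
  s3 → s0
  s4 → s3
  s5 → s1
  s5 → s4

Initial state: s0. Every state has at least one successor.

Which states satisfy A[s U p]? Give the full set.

{s0, s1, s2, s3, s4, s5}

States satisfying s: {s1, s2, s3, s4, s5}.
States satisfying p: {s0, s2, s4, s5}.
States satisfying A[s U p]: {s0, s1, s2, s3, s4, s5}.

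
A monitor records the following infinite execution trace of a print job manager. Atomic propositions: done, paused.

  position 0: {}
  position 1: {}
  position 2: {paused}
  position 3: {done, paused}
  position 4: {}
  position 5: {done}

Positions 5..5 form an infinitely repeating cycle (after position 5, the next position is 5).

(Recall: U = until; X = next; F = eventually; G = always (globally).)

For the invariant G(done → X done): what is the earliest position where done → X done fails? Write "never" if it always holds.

3

Check done → X done at each position in order: 0 ✓, 1 ✓, 2 ✓.
At position 3 the labels are {done, paused} and the next position 4 has {}, so done → X done is false there. This is the first violation.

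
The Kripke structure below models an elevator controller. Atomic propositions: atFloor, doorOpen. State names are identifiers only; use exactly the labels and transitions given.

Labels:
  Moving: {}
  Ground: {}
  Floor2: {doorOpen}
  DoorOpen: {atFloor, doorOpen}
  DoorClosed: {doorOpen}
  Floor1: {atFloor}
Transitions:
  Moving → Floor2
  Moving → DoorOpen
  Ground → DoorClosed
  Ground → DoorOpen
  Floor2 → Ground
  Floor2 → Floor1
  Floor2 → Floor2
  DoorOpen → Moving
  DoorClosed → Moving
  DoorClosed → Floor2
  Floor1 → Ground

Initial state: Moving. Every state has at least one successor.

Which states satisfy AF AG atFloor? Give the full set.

none

States satisfying AG atFloor: ∅.
States satisfying AF AG atFloor: ∅.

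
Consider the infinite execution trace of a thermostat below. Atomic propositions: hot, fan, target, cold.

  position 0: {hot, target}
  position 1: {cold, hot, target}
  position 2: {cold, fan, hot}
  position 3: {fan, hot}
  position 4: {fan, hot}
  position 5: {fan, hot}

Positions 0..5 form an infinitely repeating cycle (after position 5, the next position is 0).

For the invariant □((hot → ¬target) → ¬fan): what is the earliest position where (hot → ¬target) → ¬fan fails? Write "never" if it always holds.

Check (hot → ¬target) → ¬fan at each position in order: 0 ✓, 1 ✓.
At position 2 the labels are {cold, fan, hot}, so (hot → ¬target) → ¬fan is false there. This is the first violation.

2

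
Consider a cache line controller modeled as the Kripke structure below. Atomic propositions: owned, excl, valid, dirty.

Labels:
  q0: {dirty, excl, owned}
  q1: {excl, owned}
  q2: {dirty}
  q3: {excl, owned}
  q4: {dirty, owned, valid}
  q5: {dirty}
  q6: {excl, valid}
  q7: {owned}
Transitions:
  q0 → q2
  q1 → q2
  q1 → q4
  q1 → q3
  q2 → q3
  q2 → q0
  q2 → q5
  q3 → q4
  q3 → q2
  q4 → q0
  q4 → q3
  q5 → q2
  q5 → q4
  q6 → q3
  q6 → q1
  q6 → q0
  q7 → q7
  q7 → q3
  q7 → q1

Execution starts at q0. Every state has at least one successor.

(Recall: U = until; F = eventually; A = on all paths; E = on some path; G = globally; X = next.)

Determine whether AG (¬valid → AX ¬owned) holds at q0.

Violated

States satisfying ¬valid → AX ¬owned: {q0, q4, q6}.
States satisfying AG (¬valid → AX ¬owned): ∅.
q2 is reachable from q0 and violates ¬valid → AX ¬owned, so AG fails at q0.
q0 ∉ Sat(AG (¬valid → AX ¬owned)).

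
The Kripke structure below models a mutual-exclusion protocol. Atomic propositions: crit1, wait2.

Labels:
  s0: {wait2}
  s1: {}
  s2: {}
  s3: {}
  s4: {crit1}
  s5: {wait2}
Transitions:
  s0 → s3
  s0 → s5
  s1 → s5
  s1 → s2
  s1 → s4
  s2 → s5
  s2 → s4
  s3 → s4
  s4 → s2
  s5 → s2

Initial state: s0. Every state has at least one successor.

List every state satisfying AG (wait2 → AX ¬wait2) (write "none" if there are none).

States satisfying wait2 → AX ¬wait2: {s1, s2, s3, s4, s5}.
States satisfying AG (wait2 → AX ¬wait2): {s1, s2, s3, s4, s5}.

{s1, s2, s3, s4, s5}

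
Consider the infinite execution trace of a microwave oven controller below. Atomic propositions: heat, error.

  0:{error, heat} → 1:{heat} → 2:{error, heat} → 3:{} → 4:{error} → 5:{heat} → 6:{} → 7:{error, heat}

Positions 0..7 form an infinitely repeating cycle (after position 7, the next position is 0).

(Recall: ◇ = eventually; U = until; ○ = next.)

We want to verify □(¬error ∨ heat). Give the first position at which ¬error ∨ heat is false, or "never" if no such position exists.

4

Check ¬error ∨ heat at each position in order: 0 ✓, 1 ✓, 2 ✓, 3 ✓.
At position 4 the labels are {error}, so ¬error ∨ heat is false there. This is the first violation.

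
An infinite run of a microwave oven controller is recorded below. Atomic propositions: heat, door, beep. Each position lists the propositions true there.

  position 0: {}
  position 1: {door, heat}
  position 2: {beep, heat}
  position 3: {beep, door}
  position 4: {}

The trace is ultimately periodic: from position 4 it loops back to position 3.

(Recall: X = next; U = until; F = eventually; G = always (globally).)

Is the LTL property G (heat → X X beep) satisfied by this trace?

heat → X X beep must hold at every position from 0 onward. It fails at position 2, so G (heat → X X beep) is false.
Positions where heat holds: 1, 2.
Check X X beep at each: 1→ok, 2→fails.

Does not hold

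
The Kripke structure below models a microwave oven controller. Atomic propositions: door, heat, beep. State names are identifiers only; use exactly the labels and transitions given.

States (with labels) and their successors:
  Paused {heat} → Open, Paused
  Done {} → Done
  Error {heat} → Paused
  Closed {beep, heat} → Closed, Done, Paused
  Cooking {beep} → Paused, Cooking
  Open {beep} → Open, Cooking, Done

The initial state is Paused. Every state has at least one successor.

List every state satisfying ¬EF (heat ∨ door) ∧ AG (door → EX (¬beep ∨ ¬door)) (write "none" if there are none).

States satisfying heat ∨ door: {Paused, Error, Closed}.
States satisfying EF (heat ∨ door): {Paused, Error, Closed, Cooking, Open}.
States satisfying ¬EF (heat ∨ door): {Done}.
States satisfying door → EX (¬beep ∨ ¬door): {Paused, Done, Error, Closed, Cooking, Open}.
States satisfying AG (door → EX (¬beep ∨ ¬door)): {Paused, Done, Error, Closed, Cooking, Open}.
States satisfying ¬EF (heat ∨ door) ∧ AG (door → EX (¬beep ∨ ¬door)): {Done}.

{Done}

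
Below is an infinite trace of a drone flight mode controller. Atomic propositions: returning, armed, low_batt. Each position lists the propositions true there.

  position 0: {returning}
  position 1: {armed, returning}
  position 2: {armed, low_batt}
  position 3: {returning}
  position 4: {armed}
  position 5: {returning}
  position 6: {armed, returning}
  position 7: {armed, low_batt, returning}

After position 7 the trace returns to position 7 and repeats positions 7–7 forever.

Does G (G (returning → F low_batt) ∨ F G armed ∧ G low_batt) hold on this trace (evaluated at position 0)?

G (returning → F low_batt) ∨ F G armed ∧ G low_batt holds at every position 0..7, and those are all positions ever visited, so G (G (returning → F low_batt) ∨ F G armed ∧ G low_batt) holds.

Yes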